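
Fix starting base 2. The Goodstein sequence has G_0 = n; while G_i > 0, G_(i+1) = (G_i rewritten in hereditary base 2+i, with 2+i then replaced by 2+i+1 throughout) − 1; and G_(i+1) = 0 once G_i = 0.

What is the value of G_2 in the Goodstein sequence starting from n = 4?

41

base 2: 4 = 2^2; at 3: 3^3 = 27; next = 26
base 3: 26 = 2·3^2 + 2·3 + 2; at 4: 2·4^2 + 2·4 + 2 = 42; next = 41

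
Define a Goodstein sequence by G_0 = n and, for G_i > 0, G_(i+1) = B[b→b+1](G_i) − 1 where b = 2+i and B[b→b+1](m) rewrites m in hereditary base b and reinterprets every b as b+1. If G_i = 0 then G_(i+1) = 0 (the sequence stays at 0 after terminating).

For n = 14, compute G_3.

18750

i=0: 14 = 2^(2 + 1) + 2^2 + 2 (b=2); 2→3: 3^(3 + 1) + 3^3 + 3 = 111; 111−1 = 110
i=1: 110 = 3^(3 + 1) + 3^3 + 2 (b=3); 3→4: 4^(4 + 1) + 4^4 + 2 = 1282; 1282−1 = 1281
i=2: 1281 = 4^(4 + 1) + 4^4 + 1 (b=4); 4→5: 5^(5 + 1) + 5^5 + 1 = 18751; 18751−1 = 18750
i=3: 18750 = 5^(5 + 1) + 5^5 (b=5); 5→6: 6^(6 + 1) + 6^6 = 326592; 326592−1 = 326591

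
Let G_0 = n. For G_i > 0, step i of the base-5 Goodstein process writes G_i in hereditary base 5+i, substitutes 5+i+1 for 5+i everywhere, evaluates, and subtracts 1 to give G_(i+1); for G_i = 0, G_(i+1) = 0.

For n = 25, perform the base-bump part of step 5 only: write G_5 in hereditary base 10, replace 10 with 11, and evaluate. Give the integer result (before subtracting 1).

56

base 5: 25 = 5^2; at 6: 6^2 = 36; next = 35
base 6: 35 = 5·6 + 5; at 7: 5·7 + 5 = 40; next = 39
base 7: 39 = 5·7 + 4; at 8: 5·8 + 4 = 44; next = 43
base 8: 43 = 5·8 + 3; at 9: 5·9 + 3 = 48; next = 47
base 9: 47 = 5·9 + 2; at 10: 5·10 + 2 = 52; next = 51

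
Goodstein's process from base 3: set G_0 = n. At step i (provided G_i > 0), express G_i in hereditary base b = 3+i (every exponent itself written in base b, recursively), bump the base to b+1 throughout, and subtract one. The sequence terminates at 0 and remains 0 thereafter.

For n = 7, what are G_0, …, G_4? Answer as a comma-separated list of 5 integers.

7, 8, 9, 9, 9

(0) 7|_3 = 2·3 + 1 ↦ 2·4 + 1|_4 = 9 ⇒ 8
(1) 8|_4 = 2·4 ↦ 2·5|_5 = 10 ⇒ 9
(2) 9|_5 = 5 + 4 ↦ 6 + 4|_6 = 10 ⇒ 9
(3) 9|_6 = 6 + 3 ↦ 7 + 3|_7 = 10 ⇒ 9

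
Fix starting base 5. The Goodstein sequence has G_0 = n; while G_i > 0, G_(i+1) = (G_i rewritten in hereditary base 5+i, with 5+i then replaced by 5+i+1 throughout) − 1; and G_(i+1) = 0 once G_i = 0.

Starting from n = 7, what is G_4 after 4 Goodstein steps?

base 5: 7 = 5 + 2; at 6: 6 + 2 = 8; next = 7
base 6: 7 = 6 + 1; at 7: 7 + 1 = 8; next = 7
base 7: 7 = 7; at 8: 8 = 8; next = 7
base 8: 7 = 7; at 9: 7 = 7; next = 6

6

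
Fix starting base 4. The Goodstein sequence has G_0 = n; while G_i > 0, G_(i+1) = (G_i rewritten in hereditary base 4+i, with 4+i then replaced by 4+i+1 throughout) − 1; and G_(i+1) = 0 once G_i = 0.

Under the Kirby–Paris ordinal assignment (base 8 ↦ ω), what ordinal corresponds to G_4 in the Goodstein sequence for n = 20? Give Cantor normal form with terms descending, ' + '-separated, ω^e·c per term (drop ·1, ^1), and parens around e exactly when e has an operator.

ω^2 + 1

base 4: 20 = 4^2 + 4; at 5: 5^2 + 5 = 30; next = 29
base 5: 29 = 5^2 + 4; at 6: 6^2 + 4 = 40; next = 39
base 6: 39 = 6^2 + 3; at 7: 7^2 + 3 = 52; next = 51
base 7: 51 = 7^2 + 2; at 8: 8^2 + 2 = 66; next = 65
base 8: 65 = 8^2 + 1; at 9: 9^2 + 1 = 82; next = 81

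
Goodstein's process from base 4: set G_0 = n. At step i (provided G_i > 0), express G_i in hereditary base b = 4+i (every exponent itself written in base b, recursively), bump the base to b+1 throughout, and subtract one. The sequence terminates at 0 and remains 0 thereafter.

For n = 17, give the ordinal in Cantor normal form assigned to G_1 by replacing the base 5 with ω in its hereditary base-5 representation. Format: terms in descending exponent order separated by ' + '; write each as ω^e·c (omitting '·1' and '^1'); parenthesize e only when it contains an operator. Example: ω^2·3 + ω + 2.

ω^2

[0] 17 ≡ 4^2 + 1 (base 4). Lift 5: 26. −1: 25.
[1] 25 ≡ 5^2 (base 5). Lift 6: 36. −1: 35.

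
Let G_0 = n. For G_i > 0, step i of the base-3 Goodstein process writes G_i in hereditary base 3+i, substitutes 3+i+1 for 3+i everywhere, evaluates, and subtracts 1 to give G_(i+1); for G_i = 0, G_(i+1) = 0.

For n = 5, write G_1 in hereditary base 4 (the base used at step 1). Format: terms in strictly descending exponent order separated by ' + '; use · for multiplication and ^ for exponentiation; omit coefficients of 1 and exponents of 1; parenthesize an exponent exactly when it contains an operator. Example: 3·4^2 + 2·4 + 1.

4 + 1

5 —HB3→ 3 + 2 —bump→ 4 + 2 = 6 —(−1)→ 5
5 —HB4→ 4 + 1 —bump→ 5 + 1 = 6 —(−1)→ 5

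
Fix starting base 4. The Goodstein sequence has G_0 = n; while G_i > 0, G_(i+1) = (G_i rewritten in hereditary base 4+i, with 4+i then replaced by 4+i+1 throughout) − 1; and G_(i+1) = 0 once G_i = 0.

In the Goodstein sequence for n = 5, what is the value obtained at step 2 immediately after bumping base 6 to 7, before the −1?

5

[0] 5 ≡ 4 + 1 (base 4). Lift 5: 6. −1: 5.
[1] 5 ≡ 5 (base 5). Lift 6: 6. −1: 5.
[2] 5 ≡ 5 (base 6). Lift 7: 5. −1: 4.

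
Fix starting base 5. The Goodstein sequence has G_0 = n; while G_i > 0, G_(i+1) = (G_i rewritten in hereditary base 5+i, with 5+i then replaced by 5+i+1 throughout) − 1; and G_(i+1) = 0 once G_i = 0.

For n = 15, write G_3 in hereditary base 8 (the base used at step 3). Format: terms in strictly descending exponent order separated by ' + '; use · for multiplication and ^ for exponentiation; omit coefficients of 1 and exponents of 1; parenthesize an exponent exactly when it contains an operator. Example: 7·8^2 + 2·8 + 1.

2·8 + 3

(0) 15|_5 = 3·5 ↦ 3·6|_6 = 18 ⇒ 17
(1) 17|_6 = 2·6 + 5 ↦ 2·7 + 5|_7 = 19 ⇒ 18
(2) 18|_7 = 2·7 + 4 ↦ 2·8 + 4|_8 = 20 ⇒ 19
(3) 19|_8 = 2·8 + 3 ↦ 2·9 + 3|_9 = 21 ⇒ 20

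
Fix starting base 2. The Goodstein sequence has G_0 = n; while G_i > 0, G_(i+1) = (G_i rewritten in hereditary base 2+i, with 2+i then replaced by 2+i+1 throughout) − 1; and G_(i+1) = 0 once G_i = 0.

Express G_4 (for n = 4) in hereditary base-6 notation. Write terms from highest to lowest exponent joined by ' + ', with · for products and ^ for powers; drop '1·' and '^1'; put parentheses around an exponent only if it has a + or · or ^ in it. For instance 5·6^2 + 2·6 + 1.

2·6^2 + 6 + 5

base 2: 4 = 2^2; at 3: 3^3 = 27; next = 26
base 3: 26 = 2·3^2 + 2·3 + 2; at 4: 2·4^2 + 2·4 + 2 = 42; next = 41
base 4: 41 = 2·4^2 + 2·4 + 1; at 5: 2·5^2 + 2·5 + 1 = 61; next = 60
base 5: 60 = 2·5^2 + 2·5; at 6: 2·6^2 + 2·6 = 84; next = 83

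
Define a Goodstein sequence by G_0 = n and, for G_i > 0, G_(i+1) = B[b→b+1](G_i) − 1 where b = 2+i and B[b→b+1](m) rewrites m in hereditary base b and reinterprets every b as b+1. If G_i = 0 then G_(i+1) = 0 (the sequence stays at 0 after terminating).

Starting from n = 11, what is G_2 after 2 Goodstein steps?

(0) 11|_2 = 2^(2 + 1) + 2 + 1 ↦ 3^(3 + 1) + 3 + 1|_3 = 85 ⇒ 84
(1) 84|_3 = 3^(3 + 1) + 3 ↦ 4^(4 + 1) + 4|_4 = 1028 ⇒ 1027

1027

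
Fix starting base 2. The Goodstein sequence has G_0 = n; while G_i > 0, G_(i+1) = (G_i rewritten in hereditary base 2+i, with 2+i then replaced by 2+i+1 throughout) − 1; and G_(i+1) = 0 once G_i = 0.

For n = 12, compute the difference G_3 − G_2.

14620

G_0=12  [base 2] 2^(2 + 1) + 2^2  →[2↦3]→  3^(3 + 1) + 3^3 = 108  −1 ⇒ G_1=107
G_1=107  [base 3] 3^(3 + 1) + 2·3^2 + 2·3 + 2  →[3↦4]→  4^(4 + 1) + 2·4^2 + 2·4 + 2 = 1066  −1 ⇒ G_2=1065
G_2=1065  [base 4] 4^(4 + 1) + 2·4^2 + 2·4 + 1  →[4↦5]→  5^(5 + 1) + 2·5^2 + 2·5 + 1 = 15686  −1 ⇒ G_3=15685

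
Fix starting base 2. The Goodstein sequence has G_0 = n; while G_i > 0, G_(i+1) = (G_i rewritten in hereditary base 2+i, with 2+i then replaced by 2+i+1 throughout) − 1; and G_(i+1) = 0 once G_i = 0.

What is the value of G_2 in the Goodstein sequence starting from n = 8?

553

8 —HB2→ 2^(2 + 1) —bump→ 3^(3 + 1) = 81 —(−1)→ 80
80 —HB3→ 2·3^3 + 2·3^2 + 2·3 + 2 —bump→ 2·4^4 + 2·4^2 + 2·4 + 2 = 554 —(−1)→ 553
553 —HB4→ 2·4^4 + 2·4^2 + 2·4 + 1 —bump→ 2·5^5 + 2·5^2 + 2·5 + 1 = 6311 —(−1)→ 6310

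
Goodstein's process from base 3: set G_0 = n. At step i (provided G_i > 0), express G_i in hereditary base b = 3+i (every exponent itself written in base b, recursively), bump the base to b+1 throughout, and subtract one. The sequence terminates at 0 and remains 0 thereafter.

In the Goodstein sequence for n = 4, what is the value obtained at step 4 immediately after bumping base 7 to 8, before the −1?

i=0: 4 = 3 + 1 (b=3); 3→4: 4 + 1 = 5; 5−1 = 4
i=1: 4 = 4 (b=4); 4→5: 5 = 5; 5−1 = 4
i=2: 4 = 4 (b=5); 5→6: 4 = 4; 4−1 = 3
i=3: 3 = 3 (b=6); 6→7: 3 = 3; 3−1 = 2
i=4: 2 = 2 (b=7); 7→8: 2 = 2; 2−1 = 1

2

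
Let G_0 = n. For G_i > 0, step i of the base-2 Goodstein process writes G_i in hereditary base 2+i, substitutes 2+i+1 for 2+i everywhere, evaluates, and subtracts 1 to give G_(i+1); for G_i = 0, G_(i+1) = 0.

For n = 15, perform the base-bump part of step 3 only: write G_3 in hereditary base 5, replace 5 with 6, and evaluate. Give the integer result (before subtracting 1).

(0) 15|_2 = 2^(2 + 1) + 2^2 + 2 + 1 ↦ 3^(3 + 1) + 3^3 + 3 + 1|_3 = 112 ⇒ 111
(1) 111|_3 = 3^(3 + 1) + 3^3 + 3 ↦ 4^(4 + 1) + 4^4 + 4|_4 = 1284 ⇒ 1283
(2) 1283|_4 = 4^(4 + 1) + 4^4 + 3 ↦ 5^(5 + 1) + 5^5 + 3|_5 = 18753 ⇒ 18752
(3) 18752|_5 = 5^(5 + 1) + 5^5 + 2 ↦ 6^(6 + 1) + 6^6 + 2|_6 = 326594 ⇒ 326593

326594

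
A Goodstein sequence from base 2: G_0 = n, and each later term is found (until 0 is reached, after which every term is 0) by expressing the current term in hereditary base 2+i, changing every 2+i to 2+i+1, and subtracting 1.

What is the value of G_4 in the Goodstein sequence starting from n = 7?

G_0 = 7. HB_2(7) = 2^2 + 2 + 1. Bump = 31. G_1 = 30.
G_1 = 30. HB_3(30) = 3^3 + 3. Bump = 260. G_2 = 259.
G_2 = 259. HB_4(259) = 4^4 + 3. Bump = 3128. G_3 = 3127.
G_3 = 3127. HB_5(3127) = 5^5 + 2. Bump = 46658. G_4 = 46657.
G_4 = 46657. HB_6(46657) = 6^6 + 1. Bump = 823544. G_5 = 823543.

46657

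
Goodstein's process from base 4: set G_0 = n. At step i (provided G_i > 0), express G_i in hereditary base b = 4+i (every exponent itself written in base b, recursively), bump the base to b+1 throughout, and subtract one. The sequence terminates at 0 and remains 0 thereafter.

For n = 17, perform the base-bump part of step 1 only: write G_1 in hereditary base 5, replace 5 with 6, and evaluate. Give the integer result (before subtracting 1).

36

base 4: 17 = 4^2 + 1; at 5: 5^2 + 1 = 26; next = 25
base 5: 25 = 5^2; at 6: 6^2 = 36; next = 35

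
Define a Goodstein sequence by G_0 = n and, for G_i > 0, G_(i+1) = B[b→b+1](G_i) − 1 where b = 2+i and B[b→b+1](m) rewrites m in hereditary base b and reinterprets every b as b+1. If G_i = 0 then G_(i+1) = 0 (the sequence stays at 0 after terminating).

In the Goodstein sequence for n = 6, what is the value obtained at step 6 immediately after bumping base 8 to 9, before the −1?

i=0: 6 = 2^2 + 2 (b=2); 2→3: 3^3 + 3 = 30; 30−1 = 29
i=1: 29 = 3^3 + 2 (b=3); 3→4: 4^4 + 2 = 258; 258−1 = 257
i=2: 257 = 4^4 + 1 (b=4); 4→5: 5^5 + 1 = 3126; 3126−1 = 3125
i=3: 3125 = 5^5 (b=5); 5→6: 6^6 = 46656; 46656−1 = 46655
i=4: 46655 = 5·6^5 + 5·6^4 + 5·6^3 + 5·6^2 + 5·6 + 5 (b=6); 6→7: 5·7^5 + 5·7^4 + 5·7^3 + 5·7^2 + 5·7 + 5 = 98040; 98040−1 = 98039
i=5: 98039 = 5·7^5 + 5·7^4 + 5·7^3 + 5·7^2 + 5·7 + 4 (b=7); 7→8: 5·8^5 + 5·8^4 + 5·8^3 + 5·8^2 + 5·8 + 4 = 187244; 187244−1 = 187243
i=6: 187243 = 5·8^5 + 5·8^4 + 5·8^3 + 5·8^2 + 5·8 + 3 (b=8); 8→9: 5·9^5 + 5·9^4 + 5·9^3 + 5·9^2 + 5·9 + 3 = 332148; 332148−1 = 332147

332148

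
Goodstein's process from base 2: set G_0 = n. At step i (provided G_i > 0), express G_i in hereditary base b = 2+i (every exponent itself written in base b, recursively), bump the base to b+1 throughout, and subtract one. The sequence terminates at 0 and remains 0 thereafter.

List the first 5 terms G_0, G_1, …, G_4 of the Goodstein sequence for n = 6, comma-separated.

step 0: 6 = 2^2 + 2; sub 3 for 2: 3^3 + 3; = 30; G_1 = 30−1 = 29
step 1: 29 = 3^3 + 2; sub 4 for 3: 4^4 + 2; = 258; G_2 = 258−1 = 257
step 2: 257 = 4^4 + 1; sub 5 for 4: 5^5 + 1; = 3126; G_3 = 3126−1 = 3125
step 3: 3125 = 5^5; sub 6 for 5: 6^6; = 46656; G_4 = 46656−1 = 46655

6, 29, 257, 3125, 46655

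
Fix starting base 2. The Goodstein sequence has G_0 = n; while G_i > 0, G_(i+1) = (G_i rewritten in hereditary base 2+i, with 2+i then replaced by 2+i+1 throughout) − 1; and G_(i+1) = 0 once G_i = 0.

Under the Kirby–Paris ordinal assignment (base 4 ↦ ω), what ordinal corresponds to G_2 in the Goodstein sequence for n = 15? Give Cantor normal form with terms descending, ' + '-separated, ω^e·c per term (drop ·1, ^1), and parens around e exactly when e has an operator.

(0) 15|_2 = 2^(2 + 1) + 2^2 + 2 + 1 ↦ 3^(3 + 1) + 3^3 + 3 + 1|_3 = 112 ⇒ 111
(1) 111|_3 = 3^(3 + 1) + 3^3 + 3 ↦ 4^(4 + 1) + 4^4 + 4|_4 = 1284 ⇒ 1283
(2) 1283|_4 = 4^(4 + 1) + 4^4 + 3 ↦ 5^(5 + 1) + 5^5 + 3|_5 = 18753 ⇒ 18752

ω^(ω + 1) + ω^ω + 3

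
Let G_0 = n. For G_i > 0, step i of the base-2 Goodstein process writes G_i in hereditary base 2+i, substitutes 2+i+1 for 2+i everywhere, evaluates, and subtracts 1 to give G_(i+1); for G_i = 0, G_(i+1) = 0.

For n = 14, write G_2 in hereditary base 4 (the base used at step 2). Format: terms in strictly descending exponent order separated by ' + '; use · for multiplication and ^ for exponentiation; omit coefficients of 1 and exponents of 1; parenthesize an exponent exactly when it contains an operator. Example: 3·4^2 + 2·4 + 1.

i=0: 14 = 2^(2 + 1) + 2^2 + 2 (b=2); 2→3: 3^(3 + 1) + 3^3 + 3 = 111; 111−1 = 110
i=1: 110 = 3^(3 + 1) + 3^3 + 2 (b=3); 3→4: 4^(4 + 1) + 4^4 + 2 = 1282; 1282−1 = 1281

4^(4 + 1) + 4^4 + 1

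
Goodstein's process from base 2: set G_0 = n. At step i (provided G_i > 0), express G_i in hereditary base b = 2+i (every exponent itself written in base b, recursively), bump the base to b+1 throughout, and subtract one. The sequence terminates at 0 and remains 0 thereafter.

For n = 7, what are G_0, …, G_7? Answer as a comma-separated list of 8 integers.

7, 30, 259, 3127, 46657, 823543, 16777215, 37665879

(0) 7|_2 = 2^2 + 2 + 1 ↦ 3^3 + 3 + 1|_3 = 31 ⇒ 30
(1) 30|_3 = 3^3 + 3 ↦ 4^4 + 4|_4 = 260 ⇒ 259
(2) 259|_4 = 4^4 + 3 ↦ 5^5 + 3|_5 = 3128 ⇒ 3127
(3) 3127|_5 = 5^5 + 2 ↦ 6^6 + 2|_6 = 46658 ⇒ 46657
(4) 46657|_6 = 6^6 + 1 ↦ 7^7 + 1|_7 = 823544 ⇒ 823543
(5) 823543|_7 = 7^7 ↦ 8^8|_8 = 16777216 ⇒ 16777215
(6) 16777215|_8 = 7·8^7 + 7·8^6 + 7·8^5 + 7·8^4 + 7·8^3 + 7·8^2 + 7·8 + 7 ↦ 7·9^7 + 7·9^6 + 7·9^5 + 7·9^4 + 7·9^3 + 7·9^2 + 7·9 + 7|_9 = 37665880 ⇒ 37665879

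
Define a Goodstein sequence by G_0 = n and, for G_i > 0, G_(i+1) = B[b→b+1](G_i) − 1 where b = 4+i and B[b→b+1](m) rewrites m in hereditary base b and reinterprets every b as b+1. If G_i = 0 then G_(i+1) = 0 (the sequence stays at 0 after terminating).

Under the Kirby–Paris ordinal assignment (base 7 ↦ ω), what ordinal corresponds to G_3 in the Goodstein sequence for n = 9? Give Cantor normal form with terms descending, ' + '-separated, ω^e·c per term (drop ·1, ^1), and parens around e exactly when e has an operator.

ω + 4

[0] 9 ≡ 2·4 + 1 (base 4). Lift 5: 11. −1: 10.
[1] 10 ≡ 2·5 (base 5). Lift 6: 12. −1: 11.
[2] 11 ≡ 6 + 5 (base 6). Lift 7: 12. −1: 11.
[3] 11 ≡ 7 + 4 (base 7). Lift 8: 12. −1: 11.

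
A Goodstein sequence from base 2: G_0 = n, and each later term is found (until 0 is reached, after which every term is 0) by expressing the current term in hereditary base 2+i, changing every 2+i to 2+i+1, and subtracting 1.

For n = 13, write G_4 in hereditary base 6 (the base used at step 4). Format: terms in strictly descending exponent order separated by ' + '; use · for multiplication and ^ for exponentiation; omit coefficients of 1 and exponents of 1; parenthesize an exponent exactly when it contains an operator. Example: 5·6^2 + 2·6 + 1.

step 0: 13 = 2^(2 + 1) + 2^2 + 1; sub 3 for 2: 3^(3 + 1) + 3^3 + 1; = 109; G_1 = 109−1 = 108
step 1: 108 = 3^(3 + 1) + 3^3; sub 4 for 3: 4^(4 + 1) + 4^4; = 1280; G_2 = 1280−1 = 1279
step 2: 1279 = 4^(4 + 1) + 3·4^3 + 3·4^2 + 3·4 + 3; sub 5 for 4: 5^(5 + 1) + 3·5^3 + 3·5^2 + 3·5 + 3; = 16093; G_3 = 16093−1 = 16092
step 3: 16092 = 5^(5 + 1) + 3·5^3 + 3·5^2 + 3·5 + 2; sub 6 for 5: 6^(6 + 1) + 3·6^3 + 3·6^2 + 3·6 + 2; = 280712; G_4 = 280712−1 = 280711
step 4: 280711 = 6^(6 + 1) + 3·6^3 + 3·6^2 + 3·6 + 1; sub 7 for 6: 7^(7 + 1) + 3·7^3 + 3·7^2 + 3·7 + 1; = 5765999; G_5 = 5765999−1 = 5765998

6^(6 + 1) + 3·6^3 + 3·6^2 + 3·6 + 1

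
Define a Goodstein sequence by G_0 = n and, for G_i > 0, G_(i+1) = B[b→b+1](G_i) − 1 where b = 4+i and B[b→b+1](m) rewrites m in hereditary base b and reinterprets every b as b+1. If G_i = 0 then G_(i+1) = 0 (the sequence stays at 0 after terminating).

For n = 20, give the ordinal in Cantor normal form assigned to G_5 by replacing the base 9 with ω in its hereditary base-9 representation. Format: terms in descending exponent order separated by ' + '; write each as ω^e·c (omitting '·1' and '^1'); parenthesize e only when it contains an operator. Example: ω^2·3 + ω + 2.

ω^2

(0) 20|_4 = 4^2 + 4 ↦ 5^2 + 5|_5 = 30 ⇒ 29
(1) 29|_5 = 5^2 + 4 ↦ 6^2 + 4|_6 = 40 ⇒ 39
(2) 39|_6 = 6^2 + 3 ↦ 7^2 + 3|_7 = 52 ⇒ 51
(3) 51|_7 = 7^2 + 2 ↦ 8^2 + 2|_8 = 66 ⇒ 65
(4) 65|_8 = 8^2 + 1 ↦ 9^2 + 1|_9 = 82 ⇒ 81
(5) 81|_9 = 9^2 ↦ 10^2|_10 = 100 ⇒ 99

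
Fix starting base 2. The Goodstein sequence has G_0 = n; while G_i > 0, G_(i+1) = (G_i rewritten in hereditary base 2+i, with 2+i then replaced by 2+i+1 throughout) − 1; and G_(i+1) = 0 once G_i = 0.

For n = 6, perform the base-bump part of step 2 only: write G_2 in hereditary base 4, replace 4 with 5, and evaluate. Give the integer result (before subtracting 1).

3126

[0] 6 ≡ 2^2 + 2 (base 2). Lift 3: 30. −1: 29.
[1] 29 ≡ 3^3 + 2 (base 3). Lift 4: 258. −1: 257.
[2] 257 ≡ 4^4 + 1 (base 4). Lift 5: 3126. −1: 3125.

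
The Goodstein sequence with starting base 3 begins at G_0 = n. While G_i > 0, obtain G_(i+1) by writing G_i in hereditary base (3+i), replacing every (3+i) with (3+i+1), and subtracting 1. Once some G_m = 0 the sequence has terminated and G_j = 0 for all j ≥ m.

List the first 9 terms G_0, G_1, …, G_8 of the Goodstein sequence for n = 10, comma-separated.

step 0: 10 = 3^2 + 1; sub 4 for 3: 4^2 + 1; = 17; G_1 = 17−1 = 16
step 1: 16 = 4^2; sub 5 for 4: 5^2; = 25; G_2 = 25−1 = 24
step 2: 24 = 4·5 + 4; sub 6 for 5: 4·6 + 4; = 28; G_3 = 28−1 = 27
step 3: 27 = 4·6 + 3; sub 7 for 6: 4·7 + 3; = 31; G_4 = 31−1 = 30
step 4: 30 = 4·7 + 2; sub 8 for 7: 4·8 + 2; = 34; G_5 = 34−1 = 33
step 5: 33 = 4·8 + 1; sub 9 for 8: 4·9 + 1; = 37; G_6 = 37−1 = 36
step 6: 36 = 4·9; sub 10 for 9: 4·10; = 40; G_7 = 40−1 = 39
step 7: 39 = 3·10 + 9; sub 11 for 10: 3·11 + 9; = 42; G_8 = 42−1 = 41

10, 16, 24, 27, 30, 33, 36, 39, 41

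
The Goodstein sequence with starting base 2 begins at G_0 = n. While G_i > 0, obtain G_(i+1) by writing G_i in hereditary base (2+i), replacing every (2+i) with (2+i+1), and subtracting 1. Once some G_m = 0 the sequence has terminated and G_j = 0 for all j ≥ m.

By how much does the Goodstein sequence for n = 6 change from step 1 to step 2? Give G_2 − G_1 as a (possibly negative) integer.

228

i=0: 6 = 2^2 + 2 (b=2); 2→3: 3^3 + 3 = 30; 30−1 = 29
i=1: 29 = 3^3 + 2 (b=3); 3→4: 4^4 + 2 = 258; 258−1 = 257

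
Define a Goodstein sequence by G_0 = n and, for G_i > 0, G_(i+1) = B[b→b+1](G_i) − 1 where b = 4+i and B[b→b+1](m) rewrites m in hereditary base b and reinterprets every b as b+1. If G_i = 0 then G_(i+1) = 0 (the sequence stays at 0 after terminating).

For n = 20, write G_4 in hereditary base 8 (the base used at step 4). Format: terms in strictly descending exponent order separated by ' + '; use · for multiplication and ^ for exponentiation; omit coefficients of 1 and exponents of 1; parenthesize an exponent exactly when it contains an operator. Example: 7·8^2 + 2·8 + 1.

8^2 + 1

G_0=20  [base 4] 4^2 + 4  →[4↦5]→  5^2 + 5 = 30  −1 ⇒ G_1=29
G_1=29  [base 5] 5^2 + 4  →[5↦6]→  6^2 + 4 = 40  −1 ⇒ G_2=39
G_2=39  [base 6] 6^2 + 3  →[6↦7]→  7^2 + 3 = 52  −1 ⇒ G_3=51
G_3=51  [base 7] 7^2 + 2  →[7↦8]→  8^2 + 2 = 66  −1 ⇒ G_4=65
G_4=65  [base 8] 8^2 + 1  →[8↦9]→  9^2 + 1 = 82  −1 ⇒ G_5=81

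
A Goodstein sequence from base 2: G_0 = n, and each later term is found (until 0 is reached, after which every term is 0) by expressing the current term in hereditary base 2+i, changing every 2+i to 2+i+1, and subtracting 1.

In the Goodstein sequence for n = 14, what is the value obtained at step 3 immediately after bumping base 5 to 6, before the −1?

i=0: 14 = 2^(2 + 1) + 2^2 + 2 (b=2); 2→3: 3^(3 + 1) + 3^3 + 3 = 111; 111−1 = 110
i=1: 110 = 3^(3 + 1) + 3^3 + 2 (b=3); 3→4: 4^(4 + 1) + 4^4 + 2 = 1282; 1282−1 = 1281
i=2: 1281 = 4^(4 + 1) + 4^4 + 1 (b=4); 4→5: 5^(5 + 1) + 5^5 + 1 = 18751; 18751−1 = 18750
i=3: 18750 = 5^(5 + 1) + 5^5 (b=5); 5→6: 6^(6 + 1) + 6^6 = 326592; 326592−1 = 326591

326592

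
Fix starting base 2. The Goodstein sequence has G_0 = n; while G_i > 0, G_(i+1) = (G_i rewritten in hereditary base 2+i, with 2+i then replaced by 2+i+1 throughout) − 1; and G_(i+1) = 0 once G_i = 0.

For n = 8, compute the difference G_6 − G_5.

31907376

step 0: 8 = 2^(2 + 1); sub 3 for 2: 3^(3 + 1); = 81; G_1 = 81−1 = 80
step 1: 80 = 2·3^3 + 2·3^2 + 2·3 + 2; sub 4 for 3: 2·4^4 + 2·4^2 + 2·4 + 2; = 554; G_2 = 554−1 = 553
step 2: 553 = 2·4^4 + 2·4^2 + 2·4 + 1; sub 5 for 4: 2·5^5 + 2·5^2 + 2·5 + 1; = 6311; G_3 = 6311−1 = 6310
step 3: 6310 = 2·5^5 + 2·5^2 + 2·5; sub 6 for 5: 2·6^6 + 2·6^2 + 2·6; = 93396; G_4 = 93396−1 = 93395
step 4: 93395 = 2·6^6 + 2·6^2 + 6 + 5; sub 7 for 6: 2·7^7 + 2·7^2 + 7 + 5; = 1647196; G_5 = 1647196−1 = 1647195
step 5: 1647195 = 2·7^7 + 2·7^2 + 7 + 4; sub 8 for 7: 2·8^8 + 2·8^2 + 8 + 4; = 33554572; G_6 = 33554572−1 = 33554571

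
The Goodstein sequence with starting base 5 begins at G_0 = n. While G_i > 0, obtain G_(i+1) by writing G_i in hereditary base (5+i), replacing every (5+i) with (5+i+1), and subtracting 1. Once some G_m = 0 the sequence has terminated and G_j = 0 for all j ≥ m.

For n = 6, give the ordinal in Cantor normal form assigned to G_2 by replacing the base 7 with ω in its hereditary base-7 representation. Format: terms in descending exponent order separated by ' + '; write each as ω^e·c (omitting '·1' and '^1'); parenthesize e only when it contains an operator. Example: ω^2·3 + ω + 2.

6

G_0 = 6. HB_5(6) = 5 + 1. Bump = 7. G_1 = 6.
G_1 = 6. HB_6(6) = 6. Bump = 7. G_2 = 6.
G_2 = 6. HB_7(6) = 6. Bump = 6. G_3 = 5.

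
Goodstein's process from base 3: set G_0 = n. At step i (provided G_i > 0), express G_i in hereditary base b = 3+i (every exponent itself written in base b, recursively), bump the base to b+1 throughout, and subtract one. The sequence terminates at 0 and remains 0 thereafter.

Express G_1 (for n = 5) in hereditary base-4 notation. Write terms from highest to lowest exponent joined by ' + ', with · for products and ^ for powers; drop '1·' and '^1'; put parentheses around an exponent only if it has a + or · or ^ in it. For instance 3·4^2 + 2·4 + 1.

4 + 1

i=0: 5 = 3 + 2 (b=3); 3→4: 4 + 2 = 6; 6−1 = 5
i=1: 5 = 4 + 1 (b=4); 4→5: 5 + 1 = 6; 6−1 = 5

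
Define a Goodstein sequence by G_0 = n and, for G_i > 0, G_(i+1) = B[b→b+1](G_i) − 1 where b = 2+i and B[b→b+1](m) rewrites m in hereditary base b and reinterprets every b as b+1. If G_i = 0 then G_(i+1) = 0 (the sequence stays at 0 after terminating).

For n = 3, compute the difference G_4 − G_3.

-1

3 —HB2→ 2 + 1 —bump→ 3 + 1 = 4 —(−1)→ 3
3 —HB3→ 3 —bump→ 4 = 4 —(−1)→ 3
3 —HB4→ 3 —bump→ 3 = 3 —(−1)→ 2
2 —HB5→ 2 —bump→ 2 = 2 —(−1)→ 1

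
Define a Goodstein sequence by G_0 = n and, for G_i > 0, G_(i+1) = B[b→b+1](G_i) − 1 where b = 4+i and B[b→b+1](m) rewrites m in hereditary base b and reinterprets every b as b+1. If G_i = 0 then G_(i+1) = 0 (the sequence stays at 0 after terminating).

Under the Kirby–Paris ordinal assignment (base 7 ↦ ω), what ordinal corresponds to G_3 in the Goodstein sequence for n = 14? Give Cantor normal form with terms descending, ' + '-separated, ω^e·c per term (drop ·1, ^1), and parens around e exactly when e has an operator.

G_0=14  [base 4] 3·4 + 2  →[4↦5]→  3·5 + 2 = 17  −1 ⇒ G_1=16
G_1=16  [base 5] 3·5 + 1  →[5↦6]→  3·6 + 1 = 19  −1 ⇒ G_2=18
G_2=18  [base 6] 3·6  →[6↦7]→  3·7 = 21  −1 ⇒ G_3=20
G_3=20  [base 7] 2·7 + 6  →[7↦8]→  2·8 + 6 = 22  −1 ⇒ G_4=21

ω·2 + 6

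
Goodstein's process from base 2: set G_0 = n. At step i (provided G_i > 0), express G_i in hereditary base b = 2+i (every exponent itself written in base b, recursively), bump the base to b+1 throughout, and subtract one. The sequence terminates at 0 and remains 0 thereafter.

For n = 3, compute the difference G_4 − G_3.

step 0: 3 = 2 + 1; sub 3 for 2: 3 + 1; = 4; G_1 = 4−1 = 3
step 1: 3 = 3; sub 4 for 3: 4; = 4; G_2 = 4−1 = 3
step 2: 3 = 3; sub 5 for 4: 3; = 3; G_3 = 3−1 = 2
step 3: 2 = 2; sub 6 for 5: 2; = 2; G_4 = 2−1 = 1

-1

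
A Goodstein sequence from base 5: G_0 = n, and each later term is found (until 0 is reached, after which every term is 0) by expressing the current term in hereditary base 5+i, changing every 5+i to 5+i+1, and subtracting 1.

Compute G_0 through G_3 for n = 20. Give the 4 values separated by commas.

i=0: 20 = 4·5 (b=5); 5→6: 4·6 = 24; 24−1 = 23
i=1: 23 = 3·6 + 5 (b=6); 6→7: 3·7 + 5 = 26; 26−1 = 25
i=2: 25 = 3·7 + 4 (b=7); 7→8: 3·8 + 4 = 28; 28−1 = 27

20, 23, 25, 27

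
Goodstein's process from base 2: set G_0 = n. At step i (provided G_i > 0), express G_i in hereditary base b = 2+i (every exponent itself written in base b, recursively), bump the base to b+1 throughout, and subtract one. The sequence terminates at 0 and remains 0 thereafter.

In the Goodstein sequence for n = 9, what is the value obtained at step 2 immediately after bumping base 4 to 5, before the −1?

9843

G_0 = 9. HB_2(9) = 2^(2 + 1) + 1. Bump = 82. G_1 = 81.
G_1 = 81. HB_3(81) = 3^(3 + 1). Bump = 1024. G_2 = 1023.
G_2 = 1023. HB_4(1023) = 3·4^4 + 3·4^3 + 3·4^2 + 3·4 + 3. Bump = 9843. G_3 = 9842.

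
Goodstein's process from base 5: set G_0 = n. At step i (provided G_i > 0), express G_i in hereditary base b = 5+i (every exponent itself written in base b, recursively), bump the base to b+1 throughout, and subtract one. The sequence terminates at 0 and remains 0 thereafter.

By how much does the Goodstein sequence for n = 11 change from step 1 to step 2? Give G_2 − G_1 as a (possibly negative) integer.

base 5: 11 = 2·5 + 1; at 6: 2·6 + 1 = 13; next = 12
base 6: 12 = 2·6; at 7: 2·7 = 14; next = 13

1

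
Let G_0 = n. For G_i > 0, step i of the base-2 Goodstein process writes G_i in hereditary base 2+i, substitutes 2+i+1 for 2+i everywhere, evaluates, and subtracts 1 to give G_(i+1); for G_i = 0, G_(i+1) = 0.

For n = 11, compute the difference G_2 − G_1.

[0] 11 ≡ 2^(2 + 1) + 2 + 1 (base 2). Lift 3: 85. −1: 84.
[1] 84 ≡ 3^(3 + 1) + 3 (base 3). Lift 4: 1028. −1: 1027.

943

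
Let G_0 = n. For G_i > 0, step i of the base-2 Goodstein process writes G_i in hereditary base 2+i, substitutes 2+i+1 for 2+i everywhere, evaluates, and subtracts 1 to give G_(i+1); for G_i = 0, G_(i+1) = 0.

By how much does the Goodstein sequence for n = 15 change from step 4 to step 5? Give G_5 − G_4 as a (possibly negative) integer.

step 0: 15 = 2^(2 + 1) + 2^2 + 2 + 1; sub 3 for 2: 3^(3 + 1) + 3^3 + 3 + 1; = 112; G_1 = 112−1 = 111
step 1: 111 = 3^(3 + 1) + 3^3 + 3; sub 4 for 3: 4^(4 + 1) + 4^4 + 4; = 1284; G_2 = 1284−1 = 1283
step 2: 1283 = 4^(4 + 1) + 4^4 + 3; sub 5 for 4: 5^(5 + 1) + 5^5 + 3; = 18753; G_3 = 18753−1 = 18752
step 3: 18752 = 5^(5 + 1) + 5^5 + 2; sub 6 for 5: 6^(6 + 1) + 6^6 + 2; = 326594; G_4 = 326594−1 = 326593
step 4: 326593 = 6^(6 + 1) + 6^6 + 1; sub 7 for 6: 7^(7 + 1) + 7^7 + 1; = 6588345; G_5 = 6588345−1 = 6588344

6261751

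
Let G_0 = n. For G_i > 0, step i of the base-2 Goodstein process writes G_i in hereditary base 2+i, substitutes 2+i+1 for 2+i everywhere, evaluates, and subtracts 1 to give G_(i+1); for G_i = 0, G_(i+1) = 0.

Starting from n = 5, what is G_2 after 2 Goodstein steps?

G_0 = 5. HB_2(5) = 2^2 + 1. Bump = 28. G_1 = 27.
G_1 = 27. HB_3(27) = 3^3. Bump = 256. G_2 = 255.
G_2 = 255. HB_4(255) = 3·4^3 + 3·4^2 + 3·4 + 3. Bump = 468. G_3 = 467.

255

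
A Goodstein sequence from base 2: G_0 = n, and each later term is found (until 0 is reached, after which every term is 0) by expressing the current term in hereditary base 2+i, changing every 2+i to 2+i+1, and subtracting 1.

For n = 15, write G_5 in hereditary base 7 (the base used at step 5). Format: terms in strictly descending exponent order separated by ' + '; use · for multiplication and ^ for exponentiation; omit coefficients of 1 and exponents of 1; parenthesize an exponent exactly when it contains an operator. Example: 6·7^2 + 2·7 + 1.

G_0=15  [base 2] 2^(2 + 1) + 2^2 + 2 + 1  →[2↦3]→  3^(3 + 1) + 3^3 + 3 + 1 = 112  −1 ⇒ G_1=111
G_1=111  [base 3] 3^(3 + 1) + 3^3 + 3  →[3↦4]→  4^(4 + 1) + 4^4 + 4 = 1284  −1 ⇒ G_2=1283
G_2=1283  [base 4] 4^(4 + 1) + 4^4 + 3  →[4↦5]→  5^(5 + 1) + 5^5 + 3 = 18753  −1 ⇒ G_3=18752
G_3=18752  [base 5] 5^(5 + 1) + 5^5 + 2  →[5↦6]→  6^(6 + 1) + 6^6 + 2 = 326594  −1 ⇒ G_4=326593
G_4=326593  [base 6] 6^(6 + 1) + 6^6 + 1  →[6↦7]→  7^(7 + 1) + 7^7 + 1 = 6588345  −1 ⇒ G_5=6588344

7^(7 + 1) + 7^7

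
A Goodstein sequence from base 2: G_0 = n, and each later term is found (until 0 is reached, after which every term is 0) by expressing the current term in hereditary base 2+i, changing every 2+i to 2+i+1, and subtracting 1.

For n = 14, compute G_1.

110

14 —HB2→ 2^(2 + 1) + 2^2 + 2 —bump→ 3^(3 + 1) + 3^3 + 3 = 111 —(−1)→ 110
110 —HB3→ 3^(3 + 1) + 3^3 + 2 —bump→ 4^(4 + 1) + 4^4 + 2 = 1282 —(−1)→ 1281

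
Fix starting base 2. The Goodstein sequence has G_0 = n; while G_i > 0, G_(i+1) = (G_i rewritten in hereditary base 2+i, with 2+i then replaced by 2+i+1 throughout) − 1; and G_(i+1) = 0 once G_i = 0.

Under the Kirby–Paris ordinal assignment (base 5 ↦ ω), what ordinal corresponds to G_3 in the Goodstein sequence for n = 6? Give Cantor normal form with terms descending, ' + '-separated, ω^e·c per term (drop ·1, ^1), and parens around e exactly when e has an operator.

ω^ω

[0] 6 ≡ 2^2 + 2 (base 2). Lift 3: 30. −1: 29.
[1] 29 ≡ 3^3 + 2 (base 3). Lift 4: 258. −1: 257.
[2] 257 ≡ 4^4 + 1 (base 4). Lift 5: 3126. −1: 3125.
[3] 3125 ≡ 5^5 (base 5). Lift 6: 46656. −1: 46655.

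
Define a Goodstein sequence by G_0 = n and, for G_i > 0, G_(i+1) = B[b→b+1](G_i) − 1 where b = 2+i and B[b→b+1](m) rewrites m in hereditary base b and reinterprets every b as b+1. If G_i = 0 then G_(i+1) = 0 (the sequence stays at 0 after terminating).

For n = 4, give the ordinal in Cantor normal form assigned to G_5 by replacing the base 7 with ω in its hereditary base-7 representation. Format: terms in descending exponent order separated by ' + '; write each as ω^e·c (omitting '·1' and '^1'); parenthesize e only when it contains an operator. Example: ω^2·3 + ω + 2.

step 0: 4 = 2^2; sub 3 for 2: 3^3; = 27; G_1 = 27−1 = 26
step 1: 26 = 2·3^2 + 2·3 + 2; sub 4 for 3: 2·4^2 + 2·4 + 2; = 42; G_2 = 42−1 = 41
step 2: 41 = 2·4^2 + 2·4 + 1; sub 5 for 4: 2·5^2 + 2·5 + 1; = 61; G_3 = 61−1 = 60
step 3: 60 = 2·5^2 + 2·5; sub 6 for 5: 2·6^2 + 2·6; = 84; G_4 = 84−1 = 83
step 4: 83 = 2·6^2 + 6 + 5; sub 7 for 6: 2·7^2 + 7 + 5; = 110; G_5 = 110−1 = 109
step 5: 109 = 2·7^2 + 7 + 4; sub 8 for 7: 2·8^2 + 8 + 4; = 140; G_6 = 140−1 = 139

ω^2·2 + ω + 4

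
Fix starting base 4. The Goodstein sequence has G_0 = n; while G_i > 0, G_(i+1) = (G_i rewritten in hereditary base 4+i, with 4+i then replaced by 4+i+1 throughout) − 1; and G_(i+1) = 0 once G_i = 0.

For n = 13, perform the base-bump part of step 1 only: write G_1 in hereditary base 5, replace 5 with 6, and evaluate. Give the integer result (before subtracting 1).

G_0=13  [base 4] 3·4 + 1  →[4↦5]→  3·5 + 1 = 16  −1 ⇒ G_1=15
G_1=15  [base 5] 3·5  →[5↦6]→  3·6 = 18  −1 ⇒ G_2=17

18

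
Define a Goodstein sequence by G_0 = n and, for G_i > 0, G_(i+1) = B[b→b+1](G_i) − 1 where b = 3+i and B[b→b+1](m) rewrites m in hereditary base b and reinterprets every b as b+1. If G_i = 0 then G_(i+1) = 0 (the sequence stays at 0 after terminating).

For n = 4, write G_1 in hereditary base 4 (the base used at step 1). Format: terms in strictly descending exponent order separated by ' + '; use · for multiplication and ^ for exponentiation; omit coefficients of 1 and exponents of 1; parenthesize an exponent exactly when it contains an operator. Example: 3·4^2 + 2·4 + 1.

[0] 4 ≡ 3 + 1 (base 3). Lift 4: 5. −1: 4.
[1] 4 ≡ 4 (base 4). Lift 5: 5. −1: 4.

4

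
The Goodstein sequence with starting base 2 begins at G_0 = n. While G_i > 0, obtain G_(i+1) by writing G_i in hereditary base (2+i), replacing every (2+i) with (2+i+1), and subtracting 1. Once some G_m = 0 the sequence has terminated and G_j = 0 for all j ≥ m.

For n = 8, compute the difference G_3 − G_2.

5757

base 2: 8 = 2^(2 + 1); at 3: 3^(3 + 1) = 81; next = 80
base 3: 80 = 2·3^3 + 2·3^2 + 2·3 + 2; at 4: 2·4^4 + 2·4^2 + 2·4 + 2 = 554; next = 553
base 4: 553 = 2·4^4 + 2·4^2 + 2·4 + 1; at 5: 2·5^5 + 2·5^2 + 2·5 + 1 = 6311; next = 6310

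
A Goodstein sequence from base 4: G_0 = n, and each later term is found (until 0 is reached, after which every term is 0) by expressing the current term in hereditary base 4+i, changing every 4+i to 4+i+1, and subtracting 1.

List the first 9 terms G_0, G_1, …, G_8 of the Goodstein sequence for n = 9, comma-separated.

G_0=9  [base 4] 2·4 + 1  →[4↦5]→  2·5 + 1 = 11  −1 ⇒ G_1=10
G_1=10  [base 5] 2·5  →[5↦6]→  2·6 = 12  −1 ⇒ G_2=11
G_2=11  [base 6] 6 + 5  →[6↦7]→  7 + 5 = 12  −1 ⇒ G_3=11
G_3=11  [base 7] 7 + 4  →[7↦8]→  8 + 4 = 12  −1 ⇒ G_4=11
G_4=11  [base 8] 8 + 3  →[8↦9]→  9 + 3 = 12  −1 ⇒ G_5=11
G_5=11  [base 9] 9 + 2  →[9↦10]→  10 + 2 = 12  −1 ⇒ G_6=11
G_6=11  [base 10] 10 + 1  →[10↦11]→  11 + 1 = 12  −1 ⇒ G_7=11
G_7=11  [base 11] 11  →[11↦12]→  12 = 12  −1 ⇒ G_8=11

9, 10, 11, 11, 11, 11, 11, 11, 11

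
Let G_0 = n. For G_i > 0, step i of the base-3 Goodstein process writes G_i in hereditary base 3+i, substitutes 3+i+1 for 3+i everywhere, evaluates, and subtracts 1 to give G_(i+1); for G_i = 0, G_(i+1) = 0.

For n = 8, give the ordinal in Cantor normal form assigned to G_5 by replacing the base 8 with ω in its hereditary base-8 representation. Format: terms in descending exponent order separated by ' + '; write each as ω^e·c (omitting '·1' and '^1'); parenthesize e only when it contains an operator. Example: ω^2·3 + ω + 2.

ω + 3

(0) 8|_3 = 2·3 + 2 ↦ 2·4 + 2|_4 = 10 ⇒ 9
(1) 9|_4 = 2·4 + 1 ↦ 2·5 + 1|_5 = 11 ⇒ 10
(2) 10|_5 = 2·5 ↦ 2·6|_6 = 12 ⇒ 11
(3) 11|_6 = 6 + 5 ↦ 7 + 5|_7 = 12 ⇒ 11
(4) 11|_7 = 7 + 4 ↦ 8 + 4|_8 = 12 ⇒ 11
(5) 11|_8 = 8 + 3 ↦ 9 + 3|_9 = 12 ⇒ 11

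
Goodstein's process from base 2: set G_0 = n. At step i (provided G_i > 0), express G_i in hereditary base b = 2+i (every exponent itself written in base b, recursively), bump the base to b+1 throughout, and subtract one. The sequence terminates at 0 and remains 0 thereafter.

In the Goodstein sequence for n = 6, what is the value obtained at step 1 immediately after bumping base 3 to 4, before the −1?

6 —HB2→ 2^2 + 2 —bump→ 3^3 + 3 = 30 —(−1)→ 29
29 —HB3→ 3^3 + 2 —bump→ 4^4 + 2 = 258 —(−1)→ 257

258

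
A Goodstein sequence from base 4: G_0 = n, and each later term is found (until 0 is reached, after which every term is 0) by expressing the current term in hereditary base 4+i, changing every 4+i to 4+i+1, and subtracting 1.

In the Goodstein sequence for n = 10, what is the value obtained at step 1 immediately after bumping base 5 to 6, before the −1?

13

G_0 = 10. HB_4(10) = 2·4 + 2. Bump = 12. G_1 = 11.
G_1 = 11. HB_5(11) = 2·5 + 1. Bump = 13. G_2 = 12.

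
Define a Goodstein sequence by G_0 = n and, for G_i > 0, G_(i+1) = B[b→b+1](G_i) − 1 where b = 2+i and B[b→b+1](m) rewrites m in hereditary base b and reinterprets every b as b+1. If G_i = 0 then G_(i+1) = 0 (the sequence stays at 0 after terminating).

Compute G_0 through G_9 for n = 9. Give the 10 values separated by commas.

9, 81, 1023, 9842, 140743, 2471826, 50333399, 1162263921, 30000003325, 855935016215

G_0 = 9. HB_2(9) = 2^(2 + 1) + 1. Bump = 82. G_1 = 81.
G_1 = 81. HB_3(81) = 3^(3 + 1). Bump = 1024. G_2 = 1023.
G_2 = 1023. HB_4(1023) = 3·4^4 + 3·4^3 + 3·4^2 + 3·4 + 3. Bump = 9843. G_3 = 9842.
G_3 = 9842. HB_5(9842) = 3·5^5 + 3·5^3 + 3·5^2 + 3·5 + 2. Bump = 140744. G_4 = 140743.
G_4 = 140743. HB_6(140743) = 3·6^6 + 3·6^3 + 3·6^2 + 3·6 + 1. Bump = 2471827. G_5 = 2471826.
G_5 = 2471826. HB_7(2471826) = 3·7^7 + 3·7^3 + 3·7^2 + 3·7. Bump = 50333400. G_6 = 50333399.
G_6 = 50333399. HB_8(50333399) = 3·8^8 + 3·8^3 + 3·8^2 + 2·8 + 7. Bump = 1162263922. G_7 = 1162263921.
G_7 = 1162263921. HB_9(1162263921) = 3·9^9 + 3·9^3 + 3·9^2 + 2·9 + 6. Bump = 30000003326. G_8 = 30000003325.
G_8 = 30000003325. HB_10(30000003325) = 3·10^10 + 3·10^3 + 3·10^2 + 2·10 + 5. Bump = 855935016216. G_9 = 855935016215.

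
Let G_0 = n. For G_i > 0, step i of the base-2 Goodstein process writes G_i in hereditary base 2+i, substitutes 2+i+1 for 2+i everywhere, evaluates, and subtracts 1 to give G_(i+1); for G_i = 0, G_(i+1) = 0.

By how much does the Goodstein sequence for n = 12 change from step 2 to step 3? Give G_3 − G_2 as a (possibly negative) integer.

base 2: 12 = 2^(2 + 1) + 2^2; at 3: 3^(3 + 1) + 3^3 = 108; next = 107
base 3: 107 = 3^(3 + 1) + 2·3^2 + 2·3 + 2; at 4: 4^(4 + 1) + 2·4^2 + 2·4 + 2 = 1066; next = 1065
base 4: 1065 = 4^(4 + 1) + 2·4^2 + 2·4 + 1; at 5: 5^(5 + 1) + 2·5^2 + 2·5 + 1 = 15686; next = 15685

14620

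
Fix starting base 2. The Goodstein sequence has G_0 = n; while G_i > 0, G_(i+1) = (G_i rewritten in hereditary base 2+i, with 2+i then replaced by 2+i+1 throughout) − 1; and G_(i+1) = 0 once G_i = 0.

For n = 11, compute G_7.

2749609302

G_0 = 11. HB_2(11) = 2^(2 + 1) + 2 + 1. Bump = 85. G_1 = 84.
G_1 = 84. HB_3(84) = 3^(3 + 1) + 3. Bump = 1028. G_2 = 1027.
G_2 = 1027. HB_4(1027) = 4^(4 + 1) + 3. Bump = 15628. G_3 = 15627.
G_3 = 15627. HB_5(15627) = 5^(5 + 1) + 2. Bump = 279938. G_4 = 279937.
G_4 = 279937. HB_6(279937) = 6^(6 + 1) + 1. Bump = 5764802. G_5 = 5764801.
G_5 = 5764801. HB_7(5764801) = 7^(7 + 1). Bump = 134217728. G_6 = 134217727.
G_6 = 134217727. HB_8(134217727) = 7·8^8 + 7·8^7 + 7·8^6 + 7·8^5 + 7·8^4 + 7·8^3 + 7·8^2 + 7·8 + 7. Bump = 2749609303. G_7 = 2749609302.
G_7 = 2749609302. HB_9(2749609302) = 7·9^9 + 7·9^7 + 7·9^6 + 7·9^5 + 7·9^4 + 7·9^3 + 7·9^2 + 7·9 + 6. Bump = 70077777776. G_8 = 70077777775.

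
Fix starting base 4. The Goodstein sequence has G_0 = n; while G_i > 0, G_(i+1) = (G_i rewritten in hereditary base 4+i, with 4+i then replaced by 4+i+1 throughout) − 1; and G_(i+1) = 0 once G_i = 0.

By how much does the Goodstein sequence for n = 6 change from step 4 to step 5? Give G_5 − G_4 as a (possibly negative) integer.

base 4: 6 = 4 + 2; at 5: 5 + 2 = 7; next = 6
base 5: 6 = 5 + 1; at 6: 6 + 1 = 7; next = 6
base 6: 6 = 6; at 7: 7 = 7; next = 6
base 7: 6 = 6; at 8: 6 = 6; next = 5
base 8: 5 = 5; at 9: 5 = 5; next = 4

-1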